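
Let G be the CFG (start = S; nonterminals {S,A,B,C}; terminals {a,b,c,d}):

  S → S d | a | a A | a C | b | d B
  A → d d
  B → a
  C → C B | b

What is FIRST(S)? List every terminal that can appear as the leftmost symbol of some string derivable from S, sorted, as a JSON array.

Compute FIRST by fixpoint:
iter 1:
  A via A→d d: +{d}
  B via B→a: +{a}
  C via C→b: +{b}
  S via S→a: +{a}
  S via S→b: +{b}
  S via S→d B: +{d}
  S: {a,b,d}  A: {d}  B: {a}  C: {b}
iter 2: (stable)
  S: {a,b,d}  A: {d}  B: {a}  C: {b}

FIRST(S) = ["a", "b", "d"]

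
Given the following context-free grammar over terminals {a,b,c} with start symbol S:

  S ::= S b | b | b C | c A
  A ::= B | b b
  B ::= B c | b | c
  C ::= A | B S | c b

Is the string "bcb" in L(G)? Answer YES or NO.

Convert to CNF:
  S -> S T1 | T0 A | T1 C | b
  A -> B T0 | T1 T1 | b | c
  B -> B T0 | b | c
  C -> B S | B T0 | T0 T1 | T1 T1 | b | c
  T0 -> c
  T1 -> b

Fill CYK table bottom-up:
  cell(0,0) b: {A,B,C,S,T1}  orig:{A,B,C,S}
  cell(1,1) c: {A,B,C,T0}  orig:{A,B,C}
  cell(2,2) b: {A,B,C,S,T1}  orig:{A,B,C,S}
  cell(0,1) bc: {A,B,C,S}
  cell(1,2) cb: {C,S}
  cell(0,2) bcb: {C,S}

S ∈ T[0,2] ⇒ YES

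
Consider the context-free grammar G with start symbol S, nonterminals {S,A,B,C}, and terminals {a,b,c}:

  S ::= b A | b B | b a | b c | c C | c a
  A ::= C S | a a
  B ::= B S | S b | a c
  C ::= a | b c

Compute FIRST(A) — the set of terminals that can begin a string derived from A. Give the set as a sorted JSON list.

FIRST sets, iterate to fixpoint:
round 1:
  A via A→a a: +{a}
  B via B→a c: +{a}
  C via C→a: +{a}
  C via C→b c: +{b}
  S via S→b A: +{b}
  S via S→c C: +{c}
  S: {b,c}  A: {a}  B: {a}  C: {a,b}
round 2:
  A via A→C S: +{b}
  B via B→S b: +{b,c}
  S: {b,c}  A: {a,b}  B: {a,b,c}  C: {a,b}
round 3: (stable)
  S: {b,c}  A: {a,b}  B: {a,b,c}  C: {a,b}

FIRST(A) = ["a", "b"]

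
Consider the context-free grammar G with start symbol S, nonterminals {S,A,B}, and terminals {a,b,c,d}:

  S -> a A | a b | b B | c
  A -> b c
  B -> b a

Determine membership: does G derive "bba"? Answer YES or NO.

Convert to CNF:
  S -> T0 B | T2 A | T2 T0 | c
  A -> T0 T1
  B -> T0 T2
  T0 -> b
  T1 -> c
  T2 -> a

CYK table (by increasing span):
  cell(0,0) b: {T0}  orig:{}
  cell(1,1) b: {T0}  orig:{}
  cell(2,2) a: {T2}  orig:{}
  cell(0,1) bb: ∅
  cell(1,2) ba: {B}
  cell(0,2) bba: {S}

S ∈ T[0,2] ⇒ YES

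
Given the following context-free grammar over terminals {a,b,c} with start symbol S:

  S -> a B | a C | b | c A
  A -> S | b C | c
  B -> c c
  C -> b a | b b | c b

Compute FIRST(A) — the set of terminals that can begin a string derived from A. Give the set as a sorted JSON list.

FIRST sets, iterate to fixpoint:
[1]
  A via A→b C: +{b}
  A via A→c: +{c}
  B via B→c c: +{c}
  C via C→b a: +{b}
  C via C→c b: +{c}
  S via S→a B: +{a}
  S via S→b: +{b}
  S via S→c A: +{c}
  S: {a,b,c}  A: {b,c}  B: {c}  C: {b,c}
[2]
  A via A→S: +{a}
  S: {a,b,c}  A: {a,b,c}  B: {c}  C: {b,c}
[3] — fixpoint
  S: {a,b,c}  A: {a,b,c}  B: {c}  C: {b,c}

FIRST(A) = ["a", "b", "c"]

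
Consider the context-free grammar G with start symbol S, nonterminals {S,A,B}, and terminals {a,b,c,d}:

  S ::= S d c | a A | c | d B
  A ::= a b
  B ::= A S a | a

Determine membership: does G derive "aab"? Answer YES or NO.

Convert to CNF:
  S -> S X5 | T0 A | T2 B | c
  A -> T0 T1
  B -> A X4 | a
  T0 -> a
  T1 -> b
  T2 -> d
  T3 -> c
  X4 -> S T0
  X5 -> T2 T3

CYK table (by increasing span):
  [0..0]={B,T0}  "a"  orig:{B}
  [1..1]={B,T0}  "a"  orig:{B}
  [2..2]={T1}  "b"  orig:{}
  [0..1]=∅  "aa"
  [1..2]={A}  "ab"
  [0..2]={S}  "aab"

S ∈ T[0,2] ⇒ YES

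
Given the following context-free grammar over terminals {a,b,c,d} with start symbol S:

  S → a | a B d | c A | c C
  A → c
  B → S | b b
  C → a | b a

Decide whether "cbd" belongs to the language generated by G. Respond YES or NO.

Convert to CNF:
  S -> T0 X5 | T3 A | T3 C | a
  A -> c
  B -> T0 X4 | T2 T2 | T3 A | T3 C | a
  C -> T2 T0 | a
  T0 -> a
  T1 -> d
  T2 -> b
  T3 -> c
  X4 -> B T1
  X5 -> B T1

CYK table (by increasing span):
  [0..0]={A,T3}  "c"  orig:{A}
  [1..1]={T2}  "b"  orig:{}
  [2..2]={T1}  "d"  orig:{}
  [0..1]=∅  "cb"
  [1..2]=∅  "bd"
  [0..2]=∅  "cbd"

S ∉ T[0,2] ⇒ NO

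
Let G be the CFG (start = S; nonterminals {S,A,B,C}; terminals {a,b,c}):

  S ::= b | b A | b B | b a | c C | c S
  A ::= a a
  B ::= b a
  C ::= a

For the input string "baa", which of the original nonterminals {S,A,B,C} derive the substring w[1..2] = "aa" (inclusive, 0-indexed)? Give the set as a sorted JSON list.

CNF form of G:
  S -> T1 A | T1 B | T1 T0 | T2 C | T2 S | b
  A -> T0 T0
  B -> T1 T0
  C -> a
  T0 -> a
  T1 -> b
  T2 -> c

CYK fill — only the sub-triangle for w[1..2]:
  [1..1]={C,T0}  "a"  orig:{C}
  [2..2]={C,T0}  "a"  orig:{C}
  [1..2]={A}  "aa"

Original NTs in T[1,2] deriving "aa": ["A"]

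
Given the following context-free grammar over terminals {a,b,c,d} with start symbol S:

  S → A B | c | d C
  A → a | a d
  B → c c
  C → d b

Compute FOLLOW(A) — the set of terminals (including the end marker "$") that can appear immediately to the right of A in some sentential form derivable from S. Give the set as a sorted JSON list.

Compute FIRST by fixpoint:
pass 1:
  A via A→a: +{a}
  B via B→c c: +{c}
  C via C→d b: +{d}
  S via S→A B: +{a}
  S via S→c: +{c}
  S via S→d C: +{d}
  FIRST[S]={a,c,d}  FIRST[A]={a}  FIRST[B]={c}  FIRST[C]={d}
pass 2: (no change)
  FIRST[S]={a,c,d}  FIRST[A]={a}  FIRST[B]={c}  FIRST[C]={d}

FOLLOW sets:
initialize: $ ∈ FOLLOW(S)
[1]
  S→A B: FOLLOW(A) ⊇ FIRST(B) = {c}; new: +{c}
  S→A B: FOLLOW(B) ⊇ FOLLOW(S) ⊇ {$}; new: +{$}
  S→d C: FOLLOW(C) ⊇ FOLLOW(S) ⊇ {$}; new: +{$}
  FOLLOW(S)={$}  FOLLOW(A)={c}  FOLLOW(B)={$}  FOLLOW(C)={$}
[2] done
  FOLLOW(S)={$}  FOLLOW(A)={c}  FOLLOW(B)={$}  FOLLOW(C)={$}

FOLLOW(A) = ["c"]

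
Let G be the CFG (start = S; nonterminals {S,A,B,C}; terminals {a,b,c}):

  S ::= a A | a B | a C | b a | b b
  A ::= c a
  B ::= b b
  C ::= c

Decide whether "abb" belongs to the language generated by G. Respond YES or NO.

Convert to CNF:
  S -> T1 A | T1 B | T1 C | T2 T1 | T2 T2
  A -> T0 T1
  B -> T2 T2
  C -> c
  T0 -> c
  T1 -> a
  T2 -> b

Fill CYK table bottom-up:
  [0..0]={T1}  "a"  orig:{}
  [1..1]={T2}  "b"  orig:{}
  [2..2]={T2}  "b"  orig:{}
  [0..1]=∅  "ab"
  [1..2]={B,S}  "bb"
  [0..2]={S}  "abb"

S ∈ T[0,2] ⇒ YES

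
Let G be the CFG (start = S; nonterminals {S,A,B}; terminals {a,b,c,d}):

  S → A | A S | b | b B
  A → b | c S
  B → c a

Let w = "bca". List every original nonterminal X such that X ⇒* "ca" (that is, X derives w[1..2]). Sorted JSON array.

CNF form of G:
  S -> A S | T0 S | T2 B | b
  A -> T0 S | b
  B -> T0 T1
  T0 -> c
  T1 -> a
  T2 -> b

CYK table (by increasing span) — only the sub-triangle for w[1..2]:
  T[1,1] 'c' = {T0}  orig:{}
  T[2,2] 'a' = {T1}  orig:{}
  T[1,2] 'ca' = {B}

Original NTs in T[1,2] deriving "ca": ["B"]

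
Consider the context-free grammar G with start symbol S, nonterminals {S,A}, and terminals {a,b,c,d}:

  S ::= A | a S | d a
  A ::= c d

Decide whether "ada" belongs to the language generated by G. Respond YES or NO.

Convert to CNF:
  S -> T0 T1 | T1 T2 | T2 S
  A -> T0 T1
  T0 -> c
  T1 -> d
  T2 -> a

CYK table (by increasing span):
  T[0,0] 'a' = {T2}  orig:{}
  T[1,1] 'd' = {T1}  orig:{}
  T[2,2] 'a' = {T2}  orig:{}
  T[0,1] 'ad' = ∅
  T[1,2] 'da' = {S}
  T[0,2] 'ada' = {S}

S ∈ T[0,2] ⇒ YES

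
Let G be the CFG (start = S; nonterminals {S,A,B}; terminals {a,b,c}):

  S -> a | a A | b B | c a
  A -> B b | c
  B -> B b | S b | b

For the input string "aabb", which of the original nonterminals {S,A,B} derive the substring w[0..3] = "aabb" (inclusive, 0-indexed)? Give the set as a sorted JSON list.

CNF form of G:
  S -> T0 B | T1 A | T2 T1 | a
  A -> B T0 | c
  B -> B T0 | S T0 | b
  T0 -> b
  T1 -> a
  T2 -> c

Fill CYK table bottom-up — only the sub-triangle for w[0..3]:
  cell(0,0) a: {S,T1}  orig:{S}
  cell(1,1) a: {S,T1}  orig:{S}
  cell(2,2) b: {B,T0}  orig:{B}
  cell(3,3) b: {B,T0}  orig:{B}
  cell(0,1) aa: ∅
  cell(1,2) ab: {B}
  cell(2,3) bb: {A,B,S}
  cell(0,2) aab: ∅
  cell(1,3) abb: {A,B,S}
  cell(0,3) aabb: {S}

Original NTs in T[0,3] deriving "aabb": ["S"]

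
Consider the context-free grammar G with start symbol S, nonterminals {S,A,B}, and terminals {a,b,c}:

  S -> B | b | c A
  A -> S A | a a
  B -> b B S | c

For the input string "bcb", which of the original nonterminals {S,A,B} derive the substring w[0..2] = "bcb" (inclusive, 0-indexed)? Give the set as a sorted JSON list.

Convert to CNF:
  S -> T1 X4 | T2 A | b | c
  A -> S A | T0 T0
  B -> T1 X3 | c
  T0 -> a
  T1 -> b
  T2 -> c
  X3 -> B S
  X4 -> B S

CYK fill — only the sub-triangle for w[0..2]:
  [0..0]={S,T1}  "b"  orig:{S}
  [1..1]={B,S,T2}  "c"  orig:{B,S}
  [2..2]={S,T1}  "b"  orig:{S}
  [0..1]=∅  "bc"
  [1..2]={X3,X4}  "cb"  orig:{}
  [0..2]={B,S}  "bcb"

Original NTs in T[0,2] deriving "bcb": ["B", "S"]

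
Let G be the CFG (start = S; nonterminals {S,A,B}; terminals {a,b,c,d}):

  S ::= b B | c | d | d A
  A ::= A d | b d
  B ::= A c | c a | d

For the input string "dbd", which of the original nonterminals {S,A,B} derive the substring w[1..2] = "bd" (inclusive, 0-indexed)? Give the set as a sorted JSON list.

CNF form of G:
  S -> T0 A | T1 B | c | d
  A -> A T0 | T1 T0
  B -> A T2 | T2 T3 | d
  T0 -> d
  T1 -> b
  T2 -> c
  T3 -> a

CYK fill — only the sub-triangle for w[1..2]:
  T[1,1] 'b' = {T1}  orig:{}
  T[2,2] 'd' = {B,S,T0}  orig:{B,S}
  T[1,2] 'bd' = {A,S}

Original NTs in T[1,2] deriving "bd": ["A", "S"]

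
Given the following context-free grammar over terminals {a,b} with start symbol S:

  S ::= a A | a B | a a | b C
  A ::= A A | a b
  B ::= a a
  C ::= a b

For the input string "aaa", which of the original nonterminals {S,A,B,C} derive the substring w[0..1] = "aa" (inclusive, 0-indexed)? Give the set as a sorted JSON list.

Convert to CNF:
  S -> T0 A | T0 B | T0 T0 | T1 C
  A -> A A | T0 T1
  B -> T0 T0
  C -> T0 T1
  T0 -> a
  T1 -> b

CYK table (by increasing span) — only the sub-triangle for w[0..1]:
  [0..0]={T0}  "a"  orig:{}
  [1..1]={T0}  "a"  orig:{}
  [0..1]={B,S}  "aa"

Original NTs in T[0,1] deriving "aa": ["B", "S"]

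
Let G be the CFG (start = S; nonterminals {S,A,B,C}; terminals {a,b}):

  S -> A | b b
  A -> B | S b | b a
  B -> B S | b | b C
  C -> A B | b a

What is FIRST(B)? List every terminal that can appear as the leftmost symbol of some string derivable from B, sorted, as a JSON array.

FIRST sets, iterate to fixpoint:
pass 1:
  A via A→b a: +{b}
  B via B→b: +{b}
  C via C→A B: +{b}
  S via S→A: +{b}
  FIRST(S)={b}  FIRST(A)={b}  FIRST(B)={b}  FIRST(C)={b}
pass 2: (no change)
  FIRST(S)={b}  FIRST(A)={b}  FIRST(B)={b}  FIRST(C)={b}

FIRST(B) = ["b"]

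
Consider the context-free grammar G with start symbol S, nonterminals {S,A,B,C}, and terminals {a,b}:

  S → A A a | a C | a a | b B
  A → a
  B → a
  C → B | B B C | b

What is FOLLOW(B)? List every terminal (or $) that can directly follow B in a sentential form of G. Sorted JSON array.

FIRST iteration:
iter 1:
  A via A→a: +{a}
  B via B→a: +{a}
  C via C→B: +{a}
  C via C→b: +{b}
  S via S→A A a: +{a}
  S via S→b B: +{b}
  S: {a,b}  A: {a}  B: {a}  C: {a,b}
iter 2: — fixpoint
  S: {a,b}  A: {a}  B: {a}  C: {a,b}

Compute FOLLOW by fixpoint:
FOLLOW(S) := {$}
round 1:
  C→B B C: FOLLOW(B) ⊇ FIRST(B) = {a}; new: +{a}
  C→B B C: FOLLOW(B) ⊇ FIRST(C) = {a,b}; new: +{b}
  S→A A a: FOLLOW(A) ⊇ FIRST(A) = {a}; new: +{a}
  S→a C: FOLLOW(C) ⊇ FOLLOW(S) ⊇ {$}; new: +{$}
  S→b B: FOLLOW(B) ⊇ FOLLOW(S) ⊇ {$}; new: +{$}
  FOLLOW(S)={$}  FOLLOW(A)={a}  FOLLOW(B)={$,a,b}  FOLLOW(C)={$}
round 2: (stable)
  FOLLOW(S)={$}  FOLLOW(A)={a}  FOLLOW(B)={$,a,b}  FOLLOW(C)={$}

FOLLOW(B) = ["$", "a", "b"]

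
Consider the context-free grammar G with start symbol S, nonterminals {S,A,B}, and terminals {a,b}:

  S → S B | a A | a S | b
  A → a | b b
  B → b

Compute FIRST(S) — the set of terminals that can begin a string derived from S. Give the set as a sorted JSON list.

FIRST sets, iterate to fixpoint:
[1]
  A via A→a: +{a}
  A via A→b b: +{b}
  B via B→b: +{b}
  S via S→a A: +{a}
  S via S→b: +{b}
  FIRST(S)={a,b}  FIRST(A)={a,b}  FIRST(B)={b}
[2] (no change)
  FIRST(S)={a,b}  FIRST(A)={a,b}  FIRST(B)={b}

FIRST(S) = ["a", "b"]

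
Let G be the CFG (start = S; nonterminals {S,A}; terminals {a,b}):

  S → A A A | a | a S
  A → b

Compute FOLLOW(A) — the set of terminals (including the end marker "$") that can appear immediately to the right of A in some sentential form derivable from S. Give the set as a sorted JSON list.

FIRST sets, iterate to fixpoint:
[1]
  A via A→b: +{b}
  S via S→A A A: +{b}
  S via S→a: +{a}
  S: {a,b}  A: {b}
[2] (stable)
  S: {a,b}  A: {b}

FOLLOW sets:
initialize: $ ∈ FOLLOW(S)
[1]
  S→A A A: FOLLOW(A) ⊇ FIRST(A) = {b}; new: +{b}
  S→A A A: FOLLOW(A) ⊇ FOLLOW(S) ⊇ {$}; new: +{$}
  FOLLOW(S)={$}  FOLLOW(A)={$,b}
[2] (no change)
  FOLLOW(S)={$}  FOLLOW(A)={$,b}

FOLLOW(A) = ["$", "b"]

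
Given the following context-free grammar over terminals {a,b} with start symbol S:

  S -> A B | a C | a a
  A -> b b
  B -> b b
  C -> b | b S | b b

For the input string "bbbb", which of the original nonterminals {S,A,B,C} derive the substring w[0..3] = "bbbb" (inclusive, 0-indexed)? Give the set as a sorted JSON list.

CNF form of G:
  S -> A B | T1 C | T1 T1
  A -> T0 T0
  B -> T0 T0
  C -> T0 S | T0 T0 | b
  T0 -> b
  T1 -> a

CYK fill — only the sub-triangle for w[0..3]:
  T[0,0] 'b' = {C,T0}  orig:{C}
  T[1,1] 'b' = {C,T0}  orig:{C}
  T[2,2] 'b' = {C,T0}  orig:{C}
  T[3,3] 'b' = {C,T0}  orig:{C}
  T[0,1] 'bb' = {A,B,C}
  T[1,2] 'bb' = {A,B,C}
  T[2,3] 'bb' = {A,B,C}
  T[0,2] 'bbb' = ∅
  T[1,3] 'bbb' = ∅
  T[0,3] 'bbbb' = {S}

Original NTs in T[0,3] deriving "bbbb": ["S"]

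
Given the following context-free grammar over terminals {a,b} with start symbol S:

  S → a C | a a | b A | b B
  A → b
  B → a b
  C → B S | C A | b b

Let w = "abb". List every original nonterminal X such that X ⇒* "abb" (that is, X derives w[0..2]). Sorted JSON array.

CNF form of G:
  S -> T0 C | T0 T0 | T1 A | T1 B
  A -> b
  B -> T0 T1
  C -> B S | C A | T1 T1
  T0 -> a
  T1 -> b

CYK fill, restricted to cells inside w[0..2]:
  [0..0]={T0}  "a"  orig:{}
  [1..1]={A,T1}  "b"  orig:{A}
  [2..2]={A,T1}  "b"  orig:{A}
  [0..1]={B}  "ab"
  [1..2]={C,S}  "bb"
  [0..2]={S}  "abb"

Original NTs in T[0,2] deriving "abb": ["S"]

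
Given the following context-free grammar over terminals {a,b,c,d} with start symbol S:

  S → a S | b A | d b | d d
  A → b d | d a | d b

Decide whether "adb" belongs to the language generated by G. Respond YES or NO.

Convert to CNF:
  S -> T0 A | T1 T0 | T1 T1 | T2 S
  A -> T0 T1 | T1 T0 | T1 T2
  T0 -> b
  T1 -> d
  T2 -> a

Fill CYK table bottom-up:
  T[0,0] 'a' = {T2}  orig:{}
  T[1,1] 'd' = {T1}  orig:{}
  T[2,2] 'b' = {T0}  orig:{}
  T[0,1] 'ad' = ∅
  T[1,2] 'db' = {A,S}
  T[0,2] 'adb' = {S}

S ∈ T[0,2] ⇒ YES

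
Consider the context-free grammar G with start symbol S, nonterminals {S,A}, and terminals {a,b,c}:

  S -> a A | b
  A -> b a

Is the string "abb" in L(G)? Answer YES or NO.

Convert to CNF:
  S -> T1 A | b
  A -> T0 T1
  T0 -> b
  T1 -> a

CYK table (by increasing span):
  T[0,0] 'a' = {T1}  orig:{}
  T[1,1] 'b' = {S,T0}  orig:{S}
  T[2,2] 'b' = {S,T0}  orig:{S}
  T[0,1] 'ab' = ∅
  T[1,2] 'bb' = ∅
  T[0,2] 'abb' = ∅

S ∉ T[0,2] ⇒ NO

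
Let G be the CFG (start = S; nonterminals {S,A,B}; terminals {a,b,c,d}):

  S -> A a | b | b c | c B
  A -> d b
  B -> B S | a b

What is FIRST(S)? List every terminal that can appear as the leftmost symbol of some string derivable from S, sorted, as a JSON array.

Compute FIRST by fixpoint:
pass 1:
  A via A→d b: +{d}
  B via B→a b: +{a}
  S via S→A a: +{d}
  S via S→b: +{b}
  S via S→c B: +{c}
  S: {b,c,d}  A: {d}  B: {a}
pass 2: — fixpoint
  S: {b,c,d}  A: {d}  B: {a}

FIRST(S) = ["b", "c", "d"]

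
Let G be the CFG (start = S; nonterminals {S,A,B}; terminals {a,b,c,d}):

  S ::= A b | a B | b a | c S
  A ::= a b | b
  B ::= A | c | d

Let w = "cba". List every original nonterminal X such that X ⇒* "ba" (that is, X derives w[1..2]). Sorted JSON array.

Convert to CNF:
  S -> A T1 | T0 B | T1 T0 | T2 S
  A -> T0 T1 | b
  B -> T0 T1 | b | c | d
  T0 -> a
  T1 -> b
  T2 -> c

CYK fill — only the sub-triangle for w[1..2]:
  T[1,1] 'b' = {A,B,T1}  orig:{A,B}
  T[2,2] 'a' = {T0}  orig:{}
  T[1,2] 'ba' = {S}

Original NTs in T[1,2] deriving "ba": ["S"]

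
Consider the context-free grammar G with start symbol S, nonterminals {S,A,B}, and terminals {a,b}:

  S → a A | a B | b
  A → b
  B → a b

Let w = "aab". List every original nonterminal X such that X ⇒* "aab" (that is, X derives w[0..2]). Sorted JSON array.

Convert to CNF:
  S -> T0 A | T0 B | b
  A -> b
  B -> T0 T1
  T0 -> a
  T1 -> b

CYK fill, restricted to cells inside w[0..2]:
  T[0,0] 'a' = {T0}  orig:{}
  T[1,1] 'a' = {T0}  orig:{}
  T[2,2] 'b' = {A,S,T1}  orig:{A,S}
  T[0,1] 'aa' = ∅
  T[1,2] 'ab' = {B,S}
  T[0,2] 'aab' = {S}

Original NTs in T[0,2] deriving "aab": ["S"]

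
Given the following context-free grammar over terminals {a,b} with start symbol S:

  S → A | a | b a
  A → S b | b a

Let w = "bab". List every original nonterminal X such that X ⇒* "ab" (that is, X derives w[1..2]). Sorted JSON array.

CNF form of G:
  S -> S T0 | T0 T1 | a
  A -> S T0 | T0 T1
  T0 -> b
  T1 -> a

CYK table (by increasing span) (cells [i..j] with 1 ≤ i ≤ j ≤ 2 only):
  [1..1]={S,T1}  "a"  orig:{S}
  [2..2]={T0}  "b"  orig:{}
  [1..2]={A,S}  "ab"

Original NTs in T[1,2] deriving "ab": ["A", "S"]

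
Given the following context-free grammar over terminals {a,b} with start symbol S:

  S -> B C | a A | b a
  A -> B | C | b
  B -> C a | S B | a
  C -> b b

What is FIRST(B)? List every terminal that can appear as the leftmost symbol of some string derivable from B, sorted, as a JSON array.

FIRST iteration:
pass 1:
  A via A→b: +{b}
  B via B→a: +{a}
  C via C→b b: +{b}
  S via S→B C: +{a}
  S via S→b a: +{b}
  FIRST[S]={a,b}  FIRST[A]={b}  FIRST[B]={a}  FIRST[C]={b}
pass 2:
  A via A→B: +{a}
  B via B→C a: +{b}
  FIRST[S]={a,b}  FIRST[A]={a,b}  FIRST[B]={a,b}  FIRST[C]={b}
pass 3: (stable)
  FIRST[S]={a,b}  FIRST[A]={a,b}  FIRST[B]={a,b}  FIRST[C]={b}

FIRST(B) = ["a", "b"]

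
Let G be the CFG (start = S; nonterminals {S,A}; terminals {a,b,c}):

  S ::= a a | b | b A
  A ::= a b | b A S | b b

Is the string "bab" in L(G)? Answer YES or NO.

CNF form of G:
  S -> T0 T0 | T1 A | b
  A -> T0 T1 | T1 T1 | T1 X2
  T0 -> a
  T1 -> b
  X2 -> A S

CYK table (by increasing span):
  [0..0]={S,T1}  "b"  orig:{S}
  [1..1]={T0}  "a"  orig:{}
  [2..2]={S,T1}  "b"  orig:{S}
  [0..1]=∅  "ba"
  [1..2]={A}  "ab"
  [0..2]={S}  "bab"

S ∈ T[0,2] ⇒ YES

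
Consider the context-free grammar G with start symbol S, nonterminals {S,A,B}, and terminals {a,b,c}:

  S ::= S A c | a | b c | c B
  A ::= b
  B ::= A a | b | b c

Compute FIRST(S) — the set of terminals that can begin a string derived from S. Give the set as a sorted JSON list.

Compute FIRST by fixpoint:
round 1:
  A via A→b: +{b}
  B via B→A a: +{b}
  S via S→a: +{a}
  S via S→b c: +{b}
  S via S→c B: +{c}
  S: {a,b,c}  A: {b}  B: {b}
round 2: (stable)
  S: {a,b,c}  A: {b}  B: {b}

FIRST(S) = ["a", "b", "c"]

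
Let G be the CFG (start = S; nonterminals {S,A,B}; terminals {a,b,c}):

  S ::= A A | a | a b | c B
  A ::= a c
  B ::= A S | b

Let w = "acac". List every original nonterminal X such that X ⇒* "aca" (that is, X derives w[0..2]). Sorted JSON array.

CNF form of G:
  S -> A A | T0 T2 | T1 B | a
  A -> T0 T1
  B -> A S | b
  T0 -> a
  T1 -> c
  T2 -> b

CYK fill — only the sub-triangle for w[0..2]:
  cell(0,0) a: {S,T0}  orig:{S}
  cell(1,1) c: {T1}  orig:{}
  cell(2,2) a: {S,T0}  orig:{S}
  cell(0,1) ac: {A}
  cell(1,2) ca: ∅
  cell(0,2) aca: {B}

Original NTs in T[0,2] deriving "aca": ["B"]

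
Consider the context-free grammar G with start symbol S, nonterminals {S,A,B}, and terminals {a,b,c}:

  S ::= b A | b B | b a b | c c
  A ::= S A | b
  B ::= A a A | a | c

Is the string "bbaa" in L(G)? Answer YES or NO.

Convert to CNF:
  S -> T1 A | T1 B | T1 X4 | T2 T2
  A -> S A | b
  B -> A X3 | a | c
  T0 -> a
  T1 -> b
  T2 -> c
  X3 -> T0 A
  X4 -> T0 T1

CYK fill:
  [0..0]={A,T1}  "b"  orig:{A}
  [1..1]={A,T1}  "b"  orig:{A}
  [2..2]={B,T0}  "a"  orig:{B}
  [3..3]={B,T0}  "a"  orig:{B}
  [0..1]={S}  "bb"
  [1..2]={S}  "ba"
  [2..3]=∅  "aa"
  [0..2]=∅  "bba"
  [1..3]=∅  "baa"
  [0..3]=∅  "bbaa"

S ∉ T[0,3] ⇒ NO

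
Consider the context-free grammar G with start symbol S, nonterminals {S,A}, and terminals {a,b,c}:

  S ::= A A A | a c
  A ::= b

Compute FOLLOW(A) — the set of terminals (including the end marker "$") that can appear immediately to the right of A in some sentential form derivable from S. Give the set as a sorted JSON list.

Compute FIRST by fixpoint:
[1]
  A via A→b: +{b}
  S via S→A A A: +{b}
  S via S→a c: +{a}
  FIRST[S]={a,b}  FIRST[A]={b}
[2] — fixpoint
  FIRST[S]={a,b}  FIRST[A]={b}

FOLLOW sets:
seed FOLLOW(S) with $
round 1:
  S→A A A: FOLLOW(A) ⊇ FIRST(A) = {b}; new: +{b}
  S→A A A: FOLLOW(A) ⊇ FOLLOW(S) ⊇ {$}; new: +{$}
  FOLLOW(S)={$}  FOLLOW(A)={$,b}
round 2: — fixpoint
  FOLLOW(S)={$}  FOLLOW(A)={$,b}

FOLLOW(A) = ["$", "b"]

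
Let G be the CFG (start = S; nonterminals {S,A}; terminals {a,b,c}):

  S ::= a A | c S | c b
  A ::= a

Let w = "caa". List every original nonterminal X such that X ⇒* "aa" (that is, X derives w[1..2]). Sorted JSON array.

Convert to CNF:
  S -> T0 A | T1 S | T1 T2
  A -> a
  T0 -> a
  T1 -> c
  T2 -> b

CYK table (by increasing span) — only the sub-triangle for w[1..2]:
  T[1,1] 'a' = {A,T0}  orig:{A}
  T[2,2] 'a' = {A,T0}  orig:{A}
  T[1,2] 'aa' = {S}

Original NTs in T[1,2] deriving "aa": ["S"]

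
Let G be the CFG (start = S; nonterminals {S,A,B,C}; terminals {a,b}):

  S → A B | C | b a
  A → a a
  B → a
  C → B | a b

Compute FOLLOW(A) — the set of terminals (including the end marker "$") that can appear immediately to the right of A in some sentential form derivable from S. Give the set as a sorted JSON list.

Compute FIRST by fixpoint:
iter 1:
  A via A→a a: +{a}
  B via B→a: +{a}
  C via C→B: +{a}
  S via S→A B: +{a}
  S via S→b a: +{b}
  FIRST[S]={a,b}  FIRST[A]={a}  FIRST[B]={a}  FIRST[C]={a}
iter 2: done
  FIRST[S]={a,b}  FIRST[A]={a}  FIRST[B]={a}  FIRST[C]={a}

FOLLOW sets:
initialize: $ ∈ FOLLOW(S)
[1]
  S→A B: FOLLOW(A) ⊇ FIRST(B) = {a}; new: +{a}
  S→A B: FOLLOW(B) ⊇ FOLLOW(S) ⊇ {$}; new: +{$}
  S→C: FOLLOW(C) ⊇ FOLLOW(S) ⊇ {$}; new: +{$}
  FOLLOW(S)={$}  FOLLOW(A)={a}  FOLLOW(B)={$}  FOLLOW(C)={$}
[2] (stable)
  FOLLOW(S)={$}  FOLLOW(A)={a}  FOLLOW(B)={$}  FOLLOW(C)={$}

FOLLOW(A) = ["a"]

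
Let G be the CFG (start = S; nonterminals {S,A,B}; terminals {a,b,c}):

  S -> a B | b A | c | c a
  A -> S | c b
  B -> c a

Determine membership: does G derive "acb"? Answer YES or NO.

Convert to CNF:
  S -> T0 B | T1 A | T2 T0 | c
  A -> T0 B | T1 A | T2 T0 | T2 T1 | c
  B -> T2 T0
  T0 -> a
  T1 -> b
  T2 -> c

Fill CYK table bottom-up:
  cell(0,0) a: {T0}  orig:{}
  cell(1,1) c: {A,S,T2}  orig:{A,S}
  cell(2,2) b: {T1}  orig:{}
  cell(0,1) ac: ∅
  cell(1,2) cb: {A}
  cell(0,2) acb: ∅

S ∉ T[0,2] ⇒ NO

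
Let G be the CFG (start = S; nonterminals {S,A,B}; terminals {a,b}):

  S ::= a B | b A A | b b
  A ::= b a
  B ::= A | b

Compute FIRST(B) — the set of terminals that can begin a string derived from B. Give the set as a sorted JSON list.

Compute FIRST by fixpoint:
iter 1:
  A via A→b a: +{b}
  B via B→A: +{b}
  S via S→a B: +{a}
  S via S→b A A: +{b}
  S: {a,b}  A: {b}  B: {b}
iter 2: (stable)
  S: {a,b}  A: {b}  B: {b}

FIRST(B) = ["b"]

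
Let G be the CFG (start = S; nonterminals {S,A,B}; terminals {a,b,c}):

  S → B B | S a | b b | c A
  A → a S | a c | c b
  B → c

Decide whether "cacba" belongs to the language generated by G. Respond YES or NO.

CNF form of G:
  S -> B B | S T0 | T1 A | T2 T2
  A -> T0 S | T0 T1 | T1 T2
  B -> c
  T0 -> a
  T1 -> c
  T2 -> b

CYK fill:
  cell(0,0) c: {B,T1}  orig:{B}
  cell(1,1) a: {T0}  orig:{}
  cell(2,2) c: {B,T1}  orig:{B}
  cell(3,3) b: {T2}  orig:{}
  cell(4,4) a: {T0}  orig:{}
  cell(0,1) ca: ∅
  cell(1,2) ac: {A}
  cell(2,3) cb: {A}
  cell(3,4) ba: ∅
  cell(0,2) cac: {S}
  cell(1,3) acb: ∅
  cell(2,4) cba: ∅
  cell(0,3) cacb: ∅
  cell(1,4) acba: ∅
  cell(0,4) cacba: ∅

S ∉ T[0,4] ⇒ NO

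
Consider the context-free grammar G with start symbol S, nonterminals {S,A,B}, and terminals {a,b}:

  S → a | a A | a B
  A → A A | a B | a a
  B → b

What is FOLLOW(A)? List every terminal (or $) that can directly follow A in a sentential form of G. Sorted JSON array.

Compute FIRST by fixpoint:
[1]
  A via A→a B: +{a}
  B via B→b: +{b}
  S via S→a: +{a}
  FIRST(S)={a}  FIRST(A)={a}  FIRST(B)={b}
[2] (stable)
  FIRST(S)={a}  FIRST(A)={a}  FIRST(B)={b}

FOLLOW sets:
FOLLOW(S) := {$}
[1]
  A→A A: FOLLOW(A) ⊇ FIRST(A) = {a}; new: +{a}
  A→a B: FOLLOW(B) ⊇ FOLLOW(A) ⊇ {a}; new: +{a}
  S→a A: FOLLOW(A) ⊇ FOLLOW(S) ⊇ {$}; new: +{$}
  S→a B: FOLLOW(B) ⊇ FOLLOW(S) ⊇ {$}; new: +{$}
  S: {$}  A: {$,a}  B: {$,a}
[2] (stable)
  S: {$}  A: {$,a}  B: {$,a}

FOLLOW(A) = ["$", "a"]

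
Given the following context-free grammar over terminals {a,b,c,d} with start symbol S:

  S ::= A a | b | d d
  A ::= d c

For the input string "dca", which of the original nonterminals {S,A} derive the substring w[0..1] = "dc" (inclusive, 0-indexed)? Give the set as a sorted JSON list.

Convert to CNF:
  S -> A T2 | T0 T0 | b
  A -> T0 T1
  T0 -> d
  T1 -> c
  T2 -> a

Fill CYK table bottom-up, restricted to cells inside w[0..1]:
  cell(0,0) d: {T0}  orig:{}
  cell(1,1) c: {T1}  orig:{}
  cell(0,1) dc: {A}

Original NTs in T[0,1] deriving "dc": ["A"]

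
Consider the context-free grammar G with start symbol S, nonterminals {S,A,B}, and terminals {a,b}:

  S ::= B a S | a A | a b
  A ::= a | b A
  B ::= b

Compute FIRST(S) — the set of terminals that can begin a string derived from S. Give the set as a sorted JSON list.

Compute FIRST by fixpoint:
round 1:
  A via A→a: +{a}
  A via A→b A: +{b}
  B via B→b: +{b}
  S via S→B a S: +{b}
  S via S→a A: +{a}
  FIRST[S]={a,b}  FIRST[A]={a,b}  FIRST[B]={b}
round 2: done
  FIRST[S]={a,b}  FIRST[A]={a,b}  FIRST[B]={b}

FIRST(S) = ["a", "b"]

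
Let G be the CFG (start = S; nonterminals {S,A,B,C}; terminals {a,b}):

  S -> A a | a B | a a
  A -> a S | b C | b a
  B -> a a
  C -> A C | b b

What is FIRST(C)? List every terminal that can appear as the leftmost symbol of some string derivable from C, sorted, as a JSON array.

Compute FIRST by fixpoint:
[1]
  A via A→a S: +{a}
  A via A→b C: +{b}
  B via B→a a: +{a}
  C via C→A C: +{a,b}
  S via S→A a: +{a,b}
  S: {a,b}  A: {a,b}  B: {a}  C: {a,b}
[2] done
  S: {a,b}  A: {a,b}  B: {a}  C: {a,b}

FIRST(C) = ["a", "b"]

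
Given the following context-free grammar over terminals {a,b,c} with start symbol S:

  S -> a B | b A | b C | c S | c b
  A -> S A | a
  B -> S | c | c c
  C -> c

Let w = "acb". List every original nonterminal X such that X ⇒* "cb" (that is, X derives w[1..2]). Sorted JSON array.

CNF form of G:
  S -> T0 B | T1 A | T1 C | T2 S | T2 T1
  A -> S A | a
  B -> T0 B | T1 A | T1 C | T2 S | T2 T1 | T2 T2 | c
  C -> c
  T0 -> a
  T1 -> b
  T2 -> c

CYK table (by increasing span) (cells [i..j] with 1 ≤ i ≤ j ≤ 2 only):
  [1..1]={B,C,T2}  "c"  orig:{B,C}
  [2..2]={T1}  "b"  orig:{}
  [1..2]={B,S}  "cb"

Original NTs in T[1,2] deriving "cb": ["B", "S"]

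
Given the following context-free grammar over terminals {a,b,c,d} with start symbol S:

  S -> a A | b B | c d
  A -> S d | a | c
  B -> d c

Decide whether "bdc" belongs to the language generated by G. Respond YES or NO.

CNF form of G:
  S -> T1 T0 | T2 A | T3 B
  A -> S T0 | a | c
  B -> T0 T1
  T0 -> d
  T1 -> c
  T2 -> a
  T3 -> b

CYK table (by increasing span):
  cell(0,0) b: {T3}  orig:{}
  cell(1,1) d: {T0}  orig:{}
  cell(2,2) c: {A,T1}  orig:{A}
  cell(0,1) bd: ∅
  cell(1,2) dc: {B}
  cell(0,2) bdc: {S}

S ∈ T[0,2] ⇒ YES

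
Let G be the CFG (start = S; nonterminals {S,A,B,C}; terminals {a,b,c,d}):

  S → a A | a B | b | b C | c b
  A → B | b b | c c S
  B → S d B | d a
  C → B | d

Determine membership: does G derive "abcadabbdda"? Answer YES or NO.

CNF form of G:
  S -> T1 C | T2 T1 | T3 A | T3 B | b
  A -> S X4 | T0 T3 | T1 T1 | T2 X5
  B -> S X6 | T0 T3
  C -> S X7 | T0 T3 | d
  T0 -> d
  T1 -> b
  T2 -> c
  T3 -> a
  X4 -> T0 B
  X5 -> T2 S
  X6 -> T0 B
  X7 -> T0 B

CYK table (by increasing span):
  T[0,0] 'a' = {T3}  orig:{}
  T[1,1] 'b' = {S,T1}  orig:{S}
  T[2,2] 'c' = {T2}  orig:{}
  T[3,3] 'a' = {T3}  orig:{}
  T[4,4] 'd' = {C,T0}  orig:{C}
  T[5,5] 'a' = {T3}  orig:{}
  T[6,6] 'b' = {S,T1}  orig:{S}
  T[7,7] 'b' = {S,T1}  orig:{S}
  T[8,8] 'd' = {C,T0}  orig:{C}
  T[9,9] 'd' = {C,T0}  orig:{C}
  T[10,10] 'a' = {T3}  orig:{}
  T[0,1] 'ab' = ∅
  T[1,2] 'bc' = ∅
  T[2,3] 'ca' = ∅
  T[3,4] 'ad' = ∅
  T[4,5] 'da' = {A,B,C}
  T[5,6] 'ab' = ∅
  T[6,7] 'bb' = {A}
  T[7,8] 'bd' = {S}
  T[8,9] 'dd' = ∅
  T[9,10] 'da' = {A,B,C}
  T[0,2] 'abc' = ∅
  T[1,3] 'bca' = ∅
  T[2,4] 'cad' = ∅
  T[3,5] 'ada' = {S}
  T[4,6] 'dab' = ∅
  T[5,7] 'abb' = {S}
  T[6,8] 'bbd' = ∅
  T[7,9] 'bdd' = ∅
  T[8,10] 'dda' = {X4,X6,X7}  orig:{}
  T[0,3] 'abca' = ∅
  T[1,4] 'bcad' = ∅
  T[2,5] 'cada' = {X5}  orig:{}
  T[3,6] 'adab' = ∅
  T[4,7] 'dabb' = ∅
  T[5,8] 'abbd' = ∅
  T[6,9] 'bbdd' = ∅
  T[7,10] 'bdda' = {A,B,C}
  T[0,4] 'abcad' = ∅
  T[1,5] 'bcada' = ∅
  T[2,6] 'cadab' = ∅
  T[3,7] 'adabb' = ∅
  T[4,8] 'dabbd' = ∅
  T[5,9] 'abbdd' = ∅
  T[6,10] 'bbdda' = {S}
  T[0,5] 'abcada' = ∅
  T[1,6] 'bcadab' = ∅
  T[2,7] 'cadabb' = ∅
  T[3,8] 'adabbd' = ∅
  T[4,9] 'dabbdd' = ∅
  T[5,10] 'abbdda' = {A,B,C}
  T[0,6] 'abcadab' = ∅
  T[1,7] 'bcadabb' = ∅
  T[2,8] 'cadabbd' = ∅
  T[3,9] 'adabbdd' = ∅
  T[4,10] 'dabbdda' = {X4,X6,X7}  orig:{}
  T[0,7] 'abcadabb' = ∅
  T[1,8] 'bcadabbd' = ∅
  T[2,9] 'cadabbdd' = ∅
  T[3,10] 'adabbdda' = ∅
  T[0,8] 'abcadabbd' = ∅
  T[1,9] 'bcadabbdd' = ∅
  T[2,10] 'cadabbdda' = ∅
  T[0,9] 'abcadabbdd' = ∅
  T[1,10] 'bcadabbdda' = ∅
  T[0,10] 'abcadabbdda' = ∅

S ∉ T[0,10] ⇒ NO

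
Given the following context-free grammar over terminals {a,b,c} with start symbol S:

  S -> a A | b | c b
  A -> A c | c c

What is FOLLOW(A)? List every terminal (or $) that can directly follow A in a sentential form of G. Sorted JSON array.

FIRST iteration:
iter 1:
  A via A→c c: +{c}
  S via S→a A: +{a}
  S via S→b: +{b}
  S via S→c b: +{c}
  FIRST[S]={a,b,c}  FIRST[A]={c}
iter 2: (no change)
  FIRST[S]={a,b,c}  FIRST[A]={c}

Compute FOLLOW by fixpoint:
FOLLOW(S) := {$}
iter 1:
  A→A c: FOLLOW(A) ⊇ FIRST(c) = {c}; new: +{c}
  S→a A: FOLLOW(A) ⊇ FOLLOW(S) ⊇ {$}; new: +{$}
  S: {$}  A: {$,c}
iter 2: — fixpoint
  S: {$}  A: {$,c}

FOLLOW(A) = ["$", "c"]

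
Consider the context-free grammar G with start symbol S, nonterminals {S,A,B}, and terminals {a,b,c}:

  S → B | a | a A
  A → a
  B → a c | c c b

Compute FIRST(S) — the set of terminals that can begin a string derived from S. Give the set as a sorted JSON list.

FIRST iteration:
[1]
  A via A→a: +{a}
  B via B→a c: +{a}
  B via B→c c b: +{c}
  S via S→B: +{a,c}
  FIRST(S)={a,c}  FIRST(A)={a}  FIRST(B)={a,c}
[2] (stable)
  FIRST(S)={a,c}  FIRST(A)={a}  FIRST(B)={a,c}

FIRST(S) = ["a", "c"]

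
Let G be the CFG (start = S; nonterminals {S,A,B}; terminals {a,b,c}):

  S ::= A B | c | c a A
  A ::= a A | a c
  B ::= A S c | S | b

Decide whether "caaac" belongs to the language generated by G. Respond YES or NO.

Convert to CNF:
  S -> A B | T1 X4 | c
  A -> T0 A | T0 T1
  B -> A B | A X2 | T1 X3 | b | c
  T0 -> a
  T1 -> c
  X2 -> S T1
  X3 -> T0 A
  X4 -> T0 A

CYK fill:
  T[0,0] 'c' = {B,S,T1}  orig:{B,S}
  T[1,1] 'a' = {T0}  orig:{}
  T[2,2] 'a' = {T0}  orig:{}
  T[3,3] 'a' = {T0}  orig:{}
  T[4,4] 'c' = {B,S,T1}  orig:{B,S}
  T[0,1] 'ca' = ∅
  T[1,2] 'aa' = ∅
  T[2,3] 'aa' = ∅
  T[3,4] 'ac' = {A}
  T[0,2] 'caa' = ∅
  T[1,3] 'aaa' = ∅
  T[2,4] 'aac' = {A,X3,X4}  orig:{A}
  T[0,3] 'caaa' = ∅
  T[1,4] 'aaac' = {A,X3,X4}  orig:{A}
  T[0,4] 'caaac' = {B,S}

S ∈ T[0,4] ⇒ YES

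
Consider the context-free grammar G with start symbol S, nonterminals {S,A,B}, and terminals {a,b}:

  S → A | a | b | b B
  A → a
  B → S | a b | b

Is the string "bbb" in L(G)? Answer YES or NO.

Convert to CNF:
  S -> T1 B | a | b
  A -> a
  B -> T0 T1 | T1 B | a | b
  T0 -> a
  T1 -> b

Fill CYK table bottom-up:
  T[0,0] 'b' = {B,S,T1}  orig:{B,S}
  T[1,1] 'b' = {B,S,T1}  orig:{B,S}
  T[2,2] 'b' = {B,S,T1}  orig:{B,S}
  T[0,1] 'bb' = {B,S}
  T[1,2] 'bb' = {B,S}
  T[0,2] 'bbb' = {B,S}

S ∈ T[0,2] ⇒ YES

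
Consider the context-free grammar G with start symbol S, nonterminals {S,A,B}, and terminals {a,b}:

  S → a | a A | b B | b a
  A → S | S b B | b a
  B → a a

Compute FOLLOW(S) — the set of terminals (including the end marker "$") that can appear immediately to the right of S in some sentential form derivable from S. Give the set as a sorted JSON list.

Compute FIRST by fixpoint:
round 1:
  A via A→b a: +{b}
  B via B→a a: +{a}
  S via S→a: +{a}
  S via S→b B: +{b}
  FIRST(S)={a,b}  FIRST(A)={b}  FIRST(B)={a}
round 2:
  A via A→S: +{a}
  FIRST(S)={a,b}  FIRST(A)={a,b}  FIRST(B)={a}
round 3: (stable)
  FIRST(S)={a,b}  FIRST(A)={a,b}  FIRST(B)={a}

Compute FOLLOW by fixpoint:
FOLLOW(S) := {$}
round 1:
  A→S b B: FOLLOW(S) ⊇ FIRST(b) = {b}; new: +{b}
  S→a A: FOLLOW(A) ⊇ FOLLOW(S) ⊇ {$,b}; new: +{$,b}
  S→b B: FOLLOW(B) ⊇ FOLLOW(S) ⊇ {$,b}; new: +{$,b}
  FOLLOW(S)={$,b}  FOLLOW(A)={$,b}  FOLLOW(B)={$,b}
round 2: (no change)
  FOLLOW(S)={$,b}  FOLLOW(A)={$,b}  FOLLOW(B)={$,b}

FOLLOW(S) = ["$", "b"]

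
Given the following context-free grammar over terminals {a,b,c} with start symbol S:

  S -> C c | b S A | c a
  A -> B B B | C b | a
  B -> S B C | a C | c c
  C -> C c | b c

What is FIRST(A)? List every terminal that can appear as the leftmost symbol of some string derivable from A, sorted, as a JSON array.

FIRST sets, iterate to fixpoint:
iter 1:
  A via A→a: +{a}
  B via B→a C: +{a}
  B via B→c c: +{c}
  C via C→b c: +{b}
  S via S→C c: +{b}
  S via S→c a: +{c}
  FIRST[S]={b,c}  FIRST[A]={a}  FIRST[B]={a,c}  FIRST[C]={b}
iter 2:
  A via A→B B B: +{c}
  A via A→C b: +{b}
  B via B→S B C: +{b}
  FIRST[S]={b,c}  FIRST[A]={a,b,c}  FIRST[B]={a,b,c}  FIRST[C]={b}
iter 3: (no change)
  FIRST[S]={b,c}  FIRST[A]={a,b,c}  FIRST[B]={a,b,c}  FIRST[C]={b}

FIRST(A) = ["a", "b", "c"]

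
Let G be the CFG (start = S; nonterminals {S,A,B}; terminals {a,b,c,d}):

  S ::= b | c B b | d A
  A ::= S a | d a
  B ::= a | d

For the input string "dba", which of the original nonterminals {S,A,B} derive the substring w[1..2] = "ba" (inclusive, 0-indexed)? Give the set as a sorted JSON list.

CNF form of G:
  S -> T1 A | T2 X4 | b
  A -> S T0 | T1 T0
  B -> a | d
  T0 -> a
  T1 -> d
  T2 -> c
  T3 -> b
  X4 -> B T3

CYK fill, restricted to cells inside w[1..2]:
  cell(1,1) b: {S,T3}  orig:{S}
  cell(2,2) a: {B,T0}  orig:{B}
  cell(1,2) ba: {A}

Original NTs in T[1,2] deriving "ba": ["A"]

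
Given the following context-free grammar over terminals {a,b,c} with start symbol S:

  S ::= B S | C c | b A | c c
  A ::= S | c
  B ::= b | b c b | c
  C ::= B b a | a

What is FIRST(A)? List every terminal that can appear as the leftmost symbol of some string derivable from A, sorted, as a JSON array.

FIRST iteration:
pass 1:
  A via A→c: +{c}
  B via B→b: +{b}
  B via B→c: +{c}
  C via C→B b a: +{b,c}
  C via C→a: +{a}
  S via S→B S: +{b,c}
  S via S→C c: +{a}
  FIRST[S]={a,b,c}  FIRST[A]={c}  FIRST[B]={b,c}  FIRST[C]={a,b,c}
pass 2:
  A via A→S: +{a,b}
  FIRST[S]={a,b,c}  FIRST[A]={a,b,c}  FIRST[B]={b,c}  FIRST[C]={a,b,c}
pass 3: (no change)
  FIRST[S]={a,b,c}  FIRST[A]={a,b,c}  FIRST[B]={b,c}  FIRST[C]={a,b,c}

FIRST(A) = ["a", "b", "c"]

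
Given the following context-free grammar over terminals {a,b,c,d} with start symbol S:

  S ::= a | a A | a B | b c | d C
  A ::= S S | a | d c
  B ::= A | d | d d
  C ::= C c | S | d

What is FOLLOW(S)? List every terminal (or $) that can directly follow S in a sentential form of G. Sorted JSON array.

Compute FIRST by fixpoint:
round 1:
  A via A→a: +{a}
  A via A→d c: +{d}
  B via B→A: +{a,d}
  C via C→d: +{d}
  S via S→a: +{a}
  S via S→b c: +{b}
  S via S→d C: +{d}
  FIRST[S]={a,b,d}  FIRST[A]={a,d}  FIRST[B]={a,d}  FIRST[C]={d}
round 2:
  A via A→S S: +{b}
  B via B→A: +{b}
  C via C→S: +{a,b}
  FIRST[S]={a,b,d}  FIRST[A]={a,b,d}  FIRST[B]={a,b,d}  FIRST[C]={a,b,d}
round 3: (no change)
  FIRST[S]={a,b,d}  FIRST[A]={a,b,d}  FIRST[B]={a,b,d}  FIRST[C]={a,b,d}

FOLLOW iteration:
FOLLOW(S) := {$}
pass 1:
  A→S S: FOLLOW(S) ⊇ FIRST(S) = {a,b,d}; new: +{a,b,d}
  C→C c: FOLLOW(C) ⊇ FIRST(c) = {c}; new: +{c}
  C→S: FOLLOW(S) ⊇ FOLLOW(C) ⊇ {c}; new: +{c}
  S→a A: FOLLOW(A) ⊇ FOLLOW(S) ⊇ {$,a,b,c,d}; new: +{$,a,b,c,d}
  S→a B: FOLLOW(B) ⊇ FOLLOW(S) ⊇ {$,a,b,c,d}; new: +{$,a,b,c,d}
  S→d C: FOLLOW(C) ⊇ FOLLOW(S) ⊇ {$,a,b,c,d}; new: +{$,a,b,d}
  S: {$,a,b,c,d}  A: {$,a,b,c,d}  B: {$,a,b,c,d}  C: {$,a,b,c,d}
pass 2: — fixpoint
  S: {$,a,b,c,d}  A: {$,a,b,c,d}  B: {$,a,b,c,d}  C: {$,a,b,c,d}

FOLLOW(S) = ["$", "a", "b", "c", "d"]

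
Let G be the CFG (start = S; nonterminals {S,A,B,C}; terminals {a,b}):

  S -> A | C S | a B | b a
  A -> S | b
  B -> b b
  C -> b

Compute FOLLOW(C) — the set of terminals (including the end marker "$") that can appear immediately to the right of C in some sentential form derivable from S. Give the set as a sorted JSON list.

FIRST iteration:
[1]
  A via A→b: +{b}
  B via B→b b: +{b}
  C via C→b: +{b}
  S via S→A: +{b}
  S via S→a B: +{a}
  FIRST(S)={a,b}  FIRST(A)={b}  FIRST(B)={b}  FIRST(C)={b}
[2]
  A via A→S: +{a}
  FIRST(S)={a,b}  FIRST(A)={a,b}  FIRST(B)={b}  FIRST(C)={b}
[3] — fixpoint
  FIRST(S)={a,b}  FIRST(A)={a,b}  FIRST(B)={b}  FIRST(C)={b}

Compute FOLLOW by fixpoint:
seed FOLLOW(S) with $
round 1:
  S→A: FOLLOW(A) ⊇ FOLLOW(S) ⊇ {$}; new: +{$}
  S→C S: FOLLOW(C) ⊇ FIRST(S) = {a,b}; new: +{a,b}
  S→a B: FOLLOW(B) ⊇ FOLLOW(S) ⊇ {$}; new: +{$}
  FOLLOW(S)={$}  FOLLOW(A)={$}  FOLLOW(B)={$}  FOLLOW(C)={a,b}
round 2: (stable)
  FOLLOW(S)={$}  FOLLOW(A)={$}  FOLLOW(B)={$}  FOLLOW(C)={a,b}

FOLLOW(C) = ["a", "b"]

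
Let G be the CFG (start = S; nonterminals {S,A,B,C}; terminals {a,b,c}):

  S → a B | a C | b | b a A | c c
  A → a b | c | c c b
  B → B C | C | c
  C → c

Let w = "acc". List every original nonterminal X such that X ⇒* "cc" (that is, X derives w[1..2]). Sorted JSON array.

Convert to CNF:
  S -> T0 B | T0 C | T1 X4 | T2 T2 | b
  A -> T0 T1 | T2 X3 | c
  B -> B C | c
  C -> c
  T0 -> a
  T1 -> b
  T2 -> c
  X3 -> T2 T1
  X4 -> T0 A

CYK fill — only the sub-triangle for w[1..2]:
  T[1,1] 'c' = {A,B,C,T2}  orig:{A,B,C}
  T[2,2] 'c' = {A,B,C,T2}  orig:{A,B,C}
  T[1,2] 'cc' = {B,S}

Original NTs in T[1,2] deriving "cc": ["B", "S"]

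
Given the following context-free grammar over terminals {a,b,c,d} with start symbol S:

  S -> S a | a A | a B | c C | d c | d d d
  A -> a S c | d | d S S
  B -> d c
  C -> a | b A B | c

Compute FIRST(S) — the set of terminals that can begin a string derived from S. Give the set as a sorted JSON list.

FIRST sets, iterate to fixpoint:
iter 1:
  A via A→a S c: +{a}
  A via A→d: +{d}
  B via B→d c: +{d}
  C via C→a: +{a}
  C via C→b A B: +{b}
  C via C→c: +{c}
  S via S→a A: +{a}
  S via S→c C: +{c}
  S via S→d c: +{d}
  FIRST[S]={a,c,d}  FIRST[A]={a,d}  FIRST[B]={d}  FIRST[C]={a,b,c}
iter 2: (stable)
  FIRST[S]={a,c,d}  FIRST[A]={a,d}  FIRST[B]={d}  FIRST[C]={a,b,c}

FIRST(S) = ["a", "c", "d"]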